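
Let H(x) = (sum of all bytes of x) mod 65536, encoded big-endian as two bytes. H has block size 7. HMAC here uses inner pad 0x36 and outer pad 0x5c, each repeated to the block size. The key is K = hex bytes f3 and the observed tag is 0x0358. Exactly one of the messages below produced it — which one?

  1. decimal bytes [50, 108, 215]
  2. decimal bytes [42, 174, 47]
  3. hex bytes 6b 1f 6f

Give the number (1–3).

1

Key hex bytes f3 is 1 byte ≤ B = 7; zero-pad to 7 bytes: K' = f3 00 00 00 00 00 00.
K' ⊕ ipad = c5 36 36 36 36 36 36; K' ⊕ opad = af 5c 5c 5c 5c 5c 5c.
m1: inner = H(c5 36 36 36 36 36 36 32 6c d7) = 03 7e; tag = H(af 5c 5c 5c 5c 5c 5c 03 7e) = 0358 ← matches
m2: inner = H(c5 36 36 36 36 36 36 2a ae 2f) = 03 10; tag = H(af 5c 5c 5c 5c 5c 5c 03 10) = 02ea
m3: inner = H(c5 36 36 36 36 36 36 6b 1f 6f) = 03 02; tag = H(af 5c 5c 5c 5c 5c 5c 03 02) = 02dc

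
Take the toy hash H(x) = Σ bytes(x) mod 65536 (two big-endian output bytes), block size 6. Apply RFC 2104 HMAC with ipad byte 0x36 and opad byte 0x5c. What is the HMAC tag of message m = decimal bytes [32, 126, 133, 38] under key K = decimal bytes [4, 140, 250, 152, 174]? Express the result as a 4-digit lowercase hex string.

0461

Key decimal bytes [4, 140, 250, 152, 174] = 04 8c fa 98 ae is 5 bytes ≤ B = 6; zero-pad to 6 bytes: K' = 04 8c fa 98 ae 00.
K' ⊕ ipad = 32 ba cc ae 98 36.  K' ⊕ opad = 58 d0 a6 c4 f2 5c.
Inner input = (K'⊕ipad) ∥ m = 32 ba cc ae 98 36 ∥ 20 7e 85 26.
Inner hash: sum = 50+186+204+174+152+54+32+126+133+38 = 1149 → 04 7d.
Outer input = (K'⊕opad) ∥ inner = 58 d0 a6 c4 f2 5c ∥ 04 7d.
Outer hash (tag): sum = 88+208+166+196+242+92+4+125 = 1121 → 04 61.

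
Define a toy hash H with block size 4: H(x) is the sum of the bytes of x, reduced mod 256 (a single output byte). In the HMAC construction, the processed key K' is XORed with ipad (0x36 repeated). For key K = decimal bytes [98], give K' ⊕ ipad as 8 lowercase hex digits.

Key decimal bytes [98] = 62 is 1 byte ≤ B = 4; zero-pad to 4 bytes: K' = 62 00 00 00.
XOR each byte with 0x36: 62⊕36=54, 00⊕36=36, 00⊕36=36, 00⊕36=36.

54363636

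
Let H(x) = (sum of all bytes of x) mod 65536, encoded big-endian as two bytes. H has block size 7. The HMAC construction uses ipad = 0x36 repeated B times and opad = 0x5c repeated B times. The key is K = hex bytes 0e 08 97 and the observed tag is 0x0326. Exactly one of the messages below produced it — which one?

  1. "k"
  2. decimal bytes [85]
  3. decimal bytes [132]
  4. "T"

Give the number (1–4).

Key hex bytes 0e 08 97 is 3 bytes ≤ B = 7; zero-pad to 7 bytes: K' = 0e 08 97 00 00 00 00.
K' ⊕ ipad = 38 3e a1 36 36 36 36; K' ⊕ opad = 52 54 cb 5c 5c 5c 5c.
m1: inner = H(38 3e a1 36 36 36 36 6b) = 02 5a; tag = H(52 54 cb 5c 5c 5c 5c 02 5a) = 033d
m2: inner = H(38 3e a1 36 36 36 36 55) = 02 44; tag = H(52 54 cb 5c 5c 5c 5c 02 44) = 0327
m3: inner = H(38 3e a1 36 36 36 36 84) = 02 73; tag = H(52 54 cb 5c 5c 5c 5c 02 73) = 0356
m4: inner = H(38 3e a1 36 36 36 36 54) = 02 43; tag = H(52 54 cb 5c 5c 5c 5c 02 43) = 0326 ← matches

4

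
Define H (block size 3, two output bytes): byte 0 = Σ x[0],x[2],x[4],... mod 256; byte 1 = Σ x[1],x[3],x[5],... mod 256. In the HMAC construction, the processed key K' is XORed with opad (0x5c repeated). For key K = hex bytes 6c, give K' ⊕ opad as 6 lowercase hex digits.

305c5c

Key hex bytes 6c is 1 byte ≤ B = 3; zero-pad to 3 bytes: K' = 6c 00 00.
XOR each byte with 0x5c: 6c⊕5c=30, 00⊕5c=5c, 00⊕5c=5c.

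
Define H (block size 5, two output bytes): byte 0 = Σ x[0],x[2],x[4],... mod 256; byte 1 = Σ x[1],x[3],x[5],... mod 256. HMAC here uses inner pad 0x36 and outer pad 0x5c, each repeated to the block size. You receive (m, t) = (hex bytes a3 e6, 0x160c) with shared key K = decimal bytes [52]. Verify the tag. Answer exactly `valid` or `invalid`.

invalid

Key decimal bytes [52] = 34 is 1 byte ≤ B = 5; zero-pad to 5 bytes: K' = 34 00 00 00 00.
K' ⊕ ipad = 02 36 36 36 36; K' ⊕ opad = 68 5c 5c 5c 5c.
Inner hash: even-index sum = 340 mod 256 = 84; odd-index sum = 271 mod 256 = 15 → 54 0f.
Outer hash (recomputed tag): even-index sum = 303 mod 256 = 47; odd-index sum = 268 mod 256 = 12 → 2f 0c.
Recomputed tag = 2f0c; claimed = 160c → mismatch.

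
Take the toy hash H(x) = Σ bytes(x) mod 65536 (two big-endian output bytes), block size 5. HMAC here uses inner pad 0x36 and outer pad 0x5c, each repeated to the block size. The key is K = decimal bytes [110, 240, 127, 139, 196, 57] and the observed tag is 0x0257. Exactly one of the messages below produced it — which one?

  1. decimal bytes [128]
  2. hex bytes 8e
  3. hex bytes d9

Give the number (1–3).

1

Key decimal bytes [110, 240, 127, 139, 196, 57] = 6e f0 7f 8b c4 39 is 6 bytes > B = 5, so hash it first: H(key) = 03 65, then zero-pad to 5 bytes: K' = 03 65 00 00 00.
K' ⊕ ipad = 35 53 36 36 36; K' ⊕ opad = 5f 39 5c 5c 5c.
m1: inner = H(35 53 36 36 36 80) = 01 aa; tag = H(5f 39 5c 5c 5c 01 aa) = 0257 ← matches
m2: inner = H(35 53 36 36 36 8e) = 01 b8; tag = H(5f 39 5c 5c 5c 01 b8) = 0265
m3: inner = H(35 53 36 36 36 d9) = 02 03; tag = H(5f 39 5c 5c 5c 02 03) = 01b1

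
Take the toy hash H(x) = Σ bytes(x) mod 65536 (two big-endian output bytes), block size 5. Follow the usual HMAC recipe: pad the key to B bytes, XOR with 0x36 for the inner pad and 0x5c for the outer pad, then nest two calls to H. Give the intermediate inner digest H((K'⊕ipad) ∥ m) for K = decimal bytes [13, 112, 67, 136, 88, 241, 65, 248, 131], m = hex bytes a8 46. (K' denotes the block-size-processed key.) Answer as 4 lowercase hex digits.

023d

Key decimal bytes [13, 112, 67, 136, 88, 241, 65, 248, 131] = 0d 70 43 88 58 f1 41 f8 83 is 9 bytes > B = 5, so hash it first: H(key) = 04 4d, then zero-pad to 5 bytes: K' = 04 4d 00 00 00.
K' ⊕ ipad = 32 7b 36 36 36.
Inner input = 32 7b 36 36 36 ∥ a8 46.
Inner hash: sum = 50+123+54+54+54+168+70 = 573 → 02 3d.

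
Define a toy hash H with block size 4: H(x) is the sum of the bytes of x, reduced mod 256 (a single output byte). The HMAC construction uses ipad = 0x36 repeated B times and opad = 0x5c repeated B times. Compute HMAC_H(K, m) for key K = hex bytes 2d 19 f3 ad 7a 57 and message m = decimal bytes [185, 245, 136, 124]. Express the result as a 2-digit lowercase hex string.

d4

Key hex bytes 2d 19 f3 ad 7a 57 is 6 bytes > B = 4, so hash it first: H(key) = b7, then zero-pad to 4 bytes: K' = b7 00 00 00.
K' ⊕ ipad = 81 36 36 36.  K' ⊕ opad = eb 5c 5c 5c.
Inner input = (K'⊕ipad) ∥ m = 81 36 36 36 ∥ b9 f5 88 7c.
Inner hash: sum = 129+54+54+54+185+245+136+124 = 981; mod 256 = 213 → d5.
Outer input = (K'⊕opad) ∥ inner = eb 5c 5c 5c ∥ d5.
Outer hash (tag): sum = 235+92+92+92+213 = 724; mod 256 = 212 → d4.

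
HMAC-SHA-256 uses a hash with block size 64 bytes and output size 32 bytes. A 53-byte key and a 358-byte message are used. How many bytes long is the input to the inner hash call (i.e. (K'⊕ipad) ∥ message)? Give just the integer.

422

Key is 53 ≤ 64 bytes, zero-padded: |K'| = 64.
Inner input = (K'⊕ipad) ∥ m → 64 + 358 = 422 bytes.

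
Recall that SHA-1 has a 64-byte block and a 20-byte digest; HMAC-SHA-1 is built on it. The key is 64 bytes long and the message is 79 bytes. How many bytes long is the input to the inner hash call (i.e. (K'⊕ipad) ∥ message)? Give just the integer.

143

Key is 64 ≤ 64 bytes, zero-padded: |K'| = 64.
Inner input = (K'⊕ipad) ∥ m → 64 + 79 = 143 bytes.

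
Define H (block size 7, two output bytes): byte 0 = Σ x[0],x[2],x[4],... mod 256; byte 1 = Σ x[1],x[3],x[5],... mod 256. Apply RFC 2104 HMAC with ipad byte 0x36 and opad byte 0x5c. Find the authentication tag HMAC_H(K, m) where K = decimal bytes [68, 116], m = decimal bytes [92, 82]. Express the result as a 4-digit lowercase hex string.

3646

Key decimal bytes [68, 116] = 44 74 is 2 bytes ≤ B = 7; zero-pad to 7 bytes: K' = 44 74 00 00 00 00 00.
K' ⊕ ipad = 72 42 36 36 36 36 36.  K' ⊕ opad = 18 28 5c 5c 5c 5c 5c.
Inner input = (K'⊕ipad) ∥ m = 72 42 36 36 36 36 36 ∥ 5c 52.
Inner hash: even-index sum = 358 mod 256 = 102; odd-index sum = 266 mod 256 = 10 → 66 0a.
Outer input = (K'⊕opad) ∥ inner = 18 28 5c 5c 5c 5c 5c ∥ 66 0a.
Outer hash (tag): even-index sum = 310 mod 256 = 54; odd-index sum = 326 mod 256 = 70 → 36 46.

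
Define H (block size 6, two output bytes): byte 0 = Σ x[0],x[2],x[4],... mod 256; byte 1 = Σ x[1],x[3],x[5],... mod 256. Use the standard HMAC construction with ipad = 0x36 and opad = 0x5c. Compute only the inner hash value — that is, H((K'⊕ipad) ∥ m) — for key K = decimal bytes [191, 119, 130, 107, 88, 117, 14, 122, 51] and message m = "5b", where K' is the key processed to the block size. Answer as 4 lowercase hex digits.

Key decimal bytes [191, 119, 130, 107, 88, 117, 14, 122, 51] = bf 77 82 6b 58 75 0e 7a 33 is 9 bytes > B = 6, so hash it first: H(key) = da d1, then zero-pad to 6 bytes: K' = da d1 00 00 00 00.
K' ⊕ ipad = ec e7 36 36 36 36.
Inner input = ec e7 36 36 36 36 ∥ 35 62.
Inner hash: even-index sum = 397 mod 256 = 141; odd-index sum = 437 mod 256 = 181 → 8d b5.

8db5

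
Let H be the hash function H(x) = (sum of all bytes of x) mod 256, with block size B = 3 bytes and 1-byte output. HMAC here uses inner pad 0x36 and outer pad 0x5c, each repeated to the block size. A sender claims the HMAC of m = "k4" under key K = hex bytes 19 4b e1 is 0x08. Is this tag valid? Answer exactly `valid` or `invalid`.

Key hex bytes 19 4b e1 is exactly B = 3 bytes: K' = 19 4b e1.
K' ⊕ ipad = 2f 7d d7; K' ⊕ opad = 45 17 bd.
Inner hash: sum = 47+125+215+107+52 = 546; mod 256 = 34 → 22.
Outer hash (recomputed tag): sum = 69+23+189+34 = 315; mod 256 = 59 → 3b.
Recomputed tag = 3b; claimed = 08 → mismatch.

invalid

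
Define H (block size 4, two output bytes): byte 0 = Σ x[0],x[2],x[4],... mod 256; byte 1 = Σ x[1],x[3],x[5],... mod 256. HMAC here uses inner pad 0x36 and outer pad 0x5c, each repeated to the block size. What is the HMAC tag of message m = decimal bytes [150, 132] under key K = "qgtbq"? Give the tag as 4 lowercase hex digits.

92aa

Key "qgtbq" = 71 67 74 62 71 is 5 bytes > B = 4, so hash it first: H(key) = 56 c9, then zero-pad to 4 bytes: K' = 56 c9 00 00.
K' ⊕ ipad = 60 ff 36 36.  K' ⊕ opad = 0a 95 5c 5c.
Inner input = (K'⊕ipad) ∥ m = 60 ff 36 36 ∥ 96 84.
Inner hash: even-index sum = 300 mod 256 = 44; odd-index sum = 441 mod 256 = 185 → 2c b9.
Outer input = (K'⊕opad) ∥ inner = 0a 95 5c 5c ∥ 2c b9.
Outer hash (tag): even-index sum = 146 mod 256 = 146; odd-index sum = 426 mod 256 = 170 → 92 aa.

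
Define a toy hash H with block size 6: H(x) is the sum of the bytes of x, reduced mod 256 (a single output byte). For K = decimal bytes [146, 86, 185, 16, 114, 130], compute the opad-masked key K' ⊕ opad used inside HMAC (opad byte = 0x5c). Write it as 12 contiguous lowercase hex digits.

ce0ae54c2ede

Key decimal bytes [146, 86, 185, 16, 114, 130] = 92 56 b9 10 72 82 is exactly B = 6 bytes: K' = 92 56 b9 10 72 82.
XOR each byte with 0x5c: 92⊕5c=ce, 56⊕5c=0a, b9⊕5c=e5, 10⊕5c=4c, 72⊕5c=2e, 82⊕5c=de.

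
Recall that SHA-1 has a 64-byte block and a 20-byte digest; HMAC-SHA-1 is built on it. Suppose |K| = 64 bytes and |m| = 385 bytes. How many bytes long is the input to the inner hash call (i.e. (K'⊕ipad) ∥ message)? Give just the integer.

Key is 64 ≤ 64 bytes, zero-padded: |K'| = 64.
Inner input = (K'⊕ipad) ∥ m → 64 + 385 = 449 bytes.

449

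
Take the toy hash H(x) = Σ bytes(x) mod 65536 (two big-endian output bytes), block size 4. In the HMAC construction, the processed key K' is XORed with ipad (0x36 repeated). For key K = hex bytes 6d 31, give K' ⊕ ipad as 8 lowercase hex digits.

Key hex bytes 6d 31 is 2 bytes ≤ B = 4; zero-pad to 4 bytes: K' = 6d 31 00 00.
XOR each byte with 0x36: 6d⊕36=5b, 31⊕36=07, 00⊕36=36, 00⊕36=36.

5b073636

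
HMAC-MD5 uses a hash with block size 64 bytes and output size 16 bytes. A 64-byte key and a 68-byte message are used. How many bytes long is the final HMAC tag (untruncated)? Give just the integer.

The tag is one MD5 digest: 16 bytes.

16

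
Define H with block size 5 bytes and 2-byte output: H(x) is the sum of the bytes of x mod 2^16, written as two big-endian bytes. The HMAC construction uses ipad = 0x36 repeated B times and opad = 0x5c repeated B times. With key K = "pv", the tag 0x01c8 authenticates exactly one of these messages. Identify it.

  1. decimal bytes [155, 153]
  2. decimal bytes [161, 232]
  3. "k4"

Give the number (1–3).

1

Key "pv" = 70 76 is 2 bytes ≤ B = 5; zero-pad to 5 bytes: K' = 70 76 00 00 00.
K' ⊕ ipad = 46 40 36 36 36; K' ⊕ opad = 2c 2a 5c 5c 5c.
m1: inner = H(46 40 36 36 36 9b 99) = 02 5c; tag = H(2c 2a 5c 5c 5c 02 5c) = 01c8 ← matches
m2: inner = H(46 40 36 36 36 a1 e8) = 02 b1; tag = H(2c 2a 5c 5c 5c 02 b1) = 021d
m3: inner = H(46 40 36 36 36 6b 34) = 01 c7; tag = H(2c 2a 5c 5c 5c 01 c7) = 0232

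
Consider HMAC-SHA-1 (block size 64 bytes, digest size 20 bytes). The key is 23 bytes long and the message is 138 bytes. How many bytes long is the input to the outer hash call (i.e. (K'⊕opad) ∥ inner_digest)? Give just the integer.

84

Key is 23 ≤ 64 bytes, zero-padded: |K'| = 64.
Outer input = (K'⊕opad) ∥ H(inner) → 64 + 20 = 84 bytes.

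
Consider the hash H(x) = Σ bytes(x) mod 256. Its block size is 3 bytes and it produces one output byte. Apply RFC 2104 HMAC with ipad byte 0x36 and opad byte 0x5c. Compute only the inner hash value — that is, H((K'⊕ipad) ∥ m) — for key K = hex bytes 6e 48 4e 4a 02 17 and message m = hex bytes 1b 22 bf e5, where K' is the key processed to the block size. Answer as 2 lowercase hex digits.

Key hex bytes 6e 48 4e 4a 02 17 is 6 bytes > B = 3, so hash it first: H(key) = 67, then zero-pad to 3 bytes: K' = 67 00 00.
K' ⊕ ipad = 51 36 36.
Inner input = 51 36 36 ∥ 1b 22 bf e5.
Inner hash: sum = 81+54+54+27+34+191+229 = 670; mod 256 = 158 → 9e.

9e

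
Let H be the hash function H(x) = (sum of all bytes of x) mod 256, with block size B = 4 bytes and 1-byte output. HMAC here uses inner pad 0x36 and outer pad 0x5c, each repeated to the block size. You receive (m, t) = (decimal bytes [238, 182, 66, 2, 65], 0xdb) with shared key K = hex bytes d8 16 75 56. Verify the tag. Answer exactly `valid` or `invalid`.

Key hex bytes d8 16 75 56 is exactly B = 4 bytes: K' = d8 16 75 56.
K' ⊕ ipad = ee 20 43 60; K' ⊕ opad = 84 4a 29 0a.
Inner hash: sum = 238+32+67+96+238+182+66+2+65 = 986; mod 256 = 218 → da.
Outer hash (recomputed tag): sum = 132+74+41+10+218 = 475; mod 256 = 219 → db.
Recomputed tag = db; claimed = db → match.

valid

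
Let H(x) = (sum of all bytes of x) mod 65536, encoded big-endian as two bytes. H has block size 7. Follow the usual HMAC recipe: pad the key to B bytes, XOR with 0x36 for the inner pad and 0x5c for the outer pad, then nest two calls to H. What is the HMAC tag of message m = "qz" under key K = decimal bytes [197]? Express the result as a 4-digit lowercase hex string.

02e6

Key decimal bytes [197] = c5 is 1 byte ≤ B = 7; zero-pad to 7 bytes: K' = c5 00 00 00 00 00 00.
K' ⊕ ipad = f3 36 36 36 36 36 36.  K' ⊕ opad = 99 5c 5c 5c 5c 5c 5c.
Inner input = (K'⊕ipad) ∥ m = f3 36 36 36 36 36 36 ∥ 71 7a.
Inner hash: sum = 243+54+54+54+54+54+54+113+122 = 802 → 03 22.
Outer input = (K'⊕opad) ∥ inner = 99 5c 5c 5c 5c 5c 5c ∥ 03 22.
Outer hash (tag): sum = 153+92+92+92+92+92+92+3+34 = 742 → 02 e6.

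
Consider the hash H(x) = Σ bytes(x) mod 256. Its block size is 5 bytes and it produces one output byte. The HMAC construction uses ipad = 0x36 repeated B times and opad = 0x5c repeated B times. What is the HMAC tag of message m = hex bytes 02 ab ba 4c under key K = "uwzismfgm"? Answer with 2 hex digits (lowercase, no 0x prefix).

Key "uwzismfgm" = 75 77 7a 69 73 6d 66 67 6d is 9 bytes > B = 5, so hash it first: H(key) = e9, then zero-pad to 5 bytes: K' = e9 00 00 00 00.
K' ⊕ ipad = df 36 36 36 36.  K' ⊕ opad = b5 5c 5c 5c 5c.
Inner input = (K'⊕ipad) ∥ m = df 36 36 36 36 ∥ 02 ab ba 4c.
Inner hash: sum = 223+54+54+54+54+2+171+186+76 = 874; mod 256 = 106 → 6a.
Outer input = (K'⊕opad) ∥ inner = b5 5c 5c 5c 5c ∥ 6a.
Outer hash (tag): sum = 181+92+92+92+92+106 = 655; mod 256 = 143 → 8f.

8f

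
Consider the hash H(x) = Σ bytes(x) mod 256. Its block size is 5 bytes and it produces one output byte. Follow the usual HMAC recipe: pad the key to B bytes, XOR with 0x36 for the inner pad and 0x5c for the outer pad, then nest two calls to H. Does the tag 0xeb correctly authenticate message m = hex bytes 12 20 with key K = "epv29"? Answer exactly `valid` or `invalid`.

invalid

Key "epv29" = 65 70 76 32 39 is exactly B = 5 bytes: K' = 65 70 76 32 39.
K' ⊕ ipad = 53 46 40 04 0f; K' ⊕ opad = 39 2c 2a 6e 65.
Inner hash: sum = 83+70+64+4+15+18+32 = 286; mod 256 = 30 → 1e.
Outer hash (recomputed tag): sum = 57+44+42+110+101+30 = 384; mod 256 = 128 → 80.
Recomputed tag = 80; claimed = eb → mismatch.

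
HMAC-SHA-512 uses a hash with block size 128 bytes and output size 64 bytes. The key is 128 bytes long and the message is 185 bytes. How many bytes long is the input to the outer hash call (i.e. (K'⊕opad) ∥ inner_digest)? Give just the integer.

Key is 128 ≤ 128 bytes, zero-padded: |K'| = 128.
Outer input = (K'⊕opad) ∥ H(inner) → 128 + 64 = 192 bytes.

192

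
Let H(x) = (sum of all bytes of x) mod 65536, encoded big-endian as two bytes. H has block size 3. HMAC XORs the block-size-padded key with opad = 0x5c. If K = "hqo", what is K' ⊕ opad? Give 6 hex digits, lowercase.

Key "hqo" = 68 71 6f is exactly B = 3 bytes: K' = 68 71 6f.
XOR each byte with 0x5c: 68⊕5c=34, 71⊕5c=2d, 6f⊕5c=33.

342d33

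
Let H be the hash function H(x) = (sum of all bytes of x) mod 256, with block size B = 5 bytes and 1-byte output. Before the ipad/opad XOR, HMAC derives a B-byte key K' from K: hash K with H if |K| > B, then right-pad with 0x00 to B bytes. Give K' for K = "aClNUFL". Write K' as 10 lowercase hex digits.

4500000000

|K| = 7 > B = 5, so first hash the key.
H(K): sum = 97+67+108+78+85+70+76 = 581; mod 256 = 69 → 45.
Zero-pad H(K) = 45 to 5 bytes: K' = 45 00 00 00 00.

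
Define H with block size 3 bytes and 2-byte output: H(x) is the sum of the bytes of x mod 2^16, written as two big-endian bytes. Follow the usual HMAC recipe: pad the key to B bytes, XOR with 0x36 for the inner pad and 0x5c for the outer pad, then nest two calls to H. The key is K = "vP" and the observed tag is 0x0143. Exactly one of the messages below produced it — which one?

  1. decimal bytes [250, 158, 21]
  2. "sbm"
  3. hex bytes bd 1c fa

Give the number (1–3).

3

Key "vP" = 76 50 is 2 bytes ≤ B = 3; zero-pad to 3 bytes: K' = 76 50 00.
K' ⊕ ipad = 40 66 36; K' ⊕ opad = 2a 0c 5c.
m1: inner = H(40 66 36 fa 9e 15) = 02 89; tag = H(2a 0c 5c 02 89) = 011d
m2: inner = H(40 66 36 73 62 6d) = 02 1e; tag = H(2a 0c 5c 02 1e) = 00b2
m3: inner = H(40 66 36 bd 1c fa) = 02 af; tag = H(2a 0c 5c 02 af) = 0143 ← matches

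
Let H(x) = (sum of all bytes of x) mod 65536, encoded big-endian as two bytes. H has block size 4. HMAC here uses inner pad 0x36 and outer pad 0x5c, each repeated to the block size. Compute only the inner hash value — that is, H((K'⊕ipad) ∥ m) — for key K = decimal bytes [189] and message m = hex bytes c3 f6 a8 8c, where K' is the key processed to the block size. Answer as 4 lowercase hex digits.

041a

Key decimal bytes [189] = bd is 1 byte ≤ B = 4; zero-pad to 4 bytes: K' = bd 00 00 00.
K' ⊕ ipad = 8b 36 36 36.
Inner input = 8b 36 36 36 ∥ c3 f6 a8 8c.
Inner hash: sum = 139+54+54+54+195+246+168+140 = 1050 → 04 1a.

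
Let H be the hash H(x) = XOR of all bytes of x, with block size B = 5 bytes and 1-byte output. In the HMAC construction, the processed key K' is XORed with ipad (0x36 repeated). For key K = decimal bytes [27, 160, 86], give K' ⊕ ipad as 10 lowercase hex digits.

Key decimal bytes [27, 160, 86] = 1b a0 56 is 3 bytes ≤ B = 5; zero-pad to 5 bytes: K' = 1b a0 56 00 00.
XOR each byte with 0x36: 1b⊕36=2d, a0⊕36=96, 56⊕36=60, 00⊕36=36, 00⊕36=36.

2d96603636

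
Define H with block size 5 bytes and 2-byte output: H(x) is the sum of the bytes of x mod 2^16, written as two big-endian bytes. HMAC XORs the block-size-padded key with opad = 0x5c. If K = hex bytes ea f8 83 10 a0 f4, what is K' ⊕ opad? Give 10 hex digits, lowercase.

58555c5c5c

Key hex bytes ea f8 83 10 a0 f4 is 6 bytes > B = 5, so hash it first: H(key) = 04 09, then zero-pad to 5 bytes: K' = 04 09 00 00 00.
XOR each byte with 0x5c: 04⊕5c=58, 09⊕5c=55, 00⊕5c=5c, 00⊕5c=5c, 00⊕5c=5c.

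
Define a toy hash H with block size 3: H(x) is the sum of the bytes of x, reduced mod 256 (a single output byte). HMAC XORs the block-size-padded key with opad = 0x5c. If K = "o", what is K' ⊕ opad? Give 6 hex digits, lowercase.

335c5c

Key "o" = 6f is 1 byte ≤ B = 3; zero-pad to 3 bytes: K' = 6f 00 00.
XOR each byte with 0x5c: 6f⊕5c=33, 00⊕5c=5c, 00⊕5c=5c.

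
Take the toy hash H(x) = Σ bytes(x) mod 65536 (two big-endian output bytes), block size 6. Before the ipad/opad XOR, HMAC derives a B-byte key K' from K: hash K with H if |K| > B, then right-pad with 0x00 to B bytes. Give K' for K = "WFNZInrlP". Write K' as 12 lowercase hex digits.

032a00000000

|K| = 9 > B = 6, so first hash the key.
H(K): sum = 87+70+78+90+73+110+114+108+80 = 810 → 03 2a.
Zero-pad H(K) = 03 2a to 6 bytes: K' = 03 2a 00 00 00 00.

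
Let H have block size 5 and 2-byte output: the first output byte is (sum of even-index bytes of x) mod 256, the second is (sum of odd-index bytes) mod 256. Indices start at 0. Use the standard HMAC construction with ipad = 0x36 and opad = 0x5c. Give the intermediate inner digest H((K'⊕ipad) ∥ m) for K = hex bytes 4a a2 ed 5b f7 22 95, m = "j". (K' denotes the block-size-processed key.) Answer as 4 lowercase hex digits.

Key hex bytes 4a a2 ed 5b f7 22 95 is 7 bytes > B = 5, so hash it first: H(key) = c3 1f, then zero-pad to 5 bytes: K' = c3 1f 00 00 00.
K' ⊕ ipad = f5 29 36 36 36.
Inner input = f5 29 36 36 36 ∥ 6a.
Inner hash: even-index sum = 353 mod 256 = 97; odd-index sum = 201 mod 256 = 201 → 61 c9.

61c9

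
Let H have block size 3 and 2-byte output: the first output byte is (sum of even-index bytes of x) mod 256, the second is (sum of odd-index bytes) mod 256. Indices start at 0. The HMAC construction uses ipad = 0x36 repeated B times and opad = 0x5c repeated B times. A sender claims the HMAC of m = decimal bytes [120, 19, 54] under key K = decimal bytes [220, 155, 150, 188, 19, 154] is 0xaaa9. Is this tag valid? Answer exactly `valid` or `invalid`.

Key decimal bytes [220, 155, 150, 188, 19, 154] = dc 9b 96 bc 13 9a is 6 bytes > B = 3, so hash it first: H(key) = 85 f1, then zero-pad to 3 bytes: K' = 85 f1 00.
K' ⊕ ipad = b3 c7 36; K' ⊕ opad = d9 ad 5c.
Inner hash: even-index sum = 252 mod 256 = 252; odd-index sum = 373 mod 256 = 117 → fc 75.
Outer hash (recomputed tag): even-index sum = 426 mod 256 = 170; odd-index sum = 425 mod 256 = 169 → aa a9.
Recomputed tag = aaa9; claimed = aaa9 → match.

valid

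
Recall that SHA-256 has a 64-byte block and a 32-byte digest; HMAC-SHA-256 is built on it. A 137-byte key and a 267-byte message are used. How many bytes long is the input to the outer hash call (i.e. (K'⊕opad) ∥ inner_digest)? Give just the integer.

96

Key is 137 > 64 bytes, so it is hashed to 32 bytes then zero-padded to 64: |K'| = 64.
Outer input = (K'⊕opad) ∥ H(inner) → 64 + 32 = 96 bytes.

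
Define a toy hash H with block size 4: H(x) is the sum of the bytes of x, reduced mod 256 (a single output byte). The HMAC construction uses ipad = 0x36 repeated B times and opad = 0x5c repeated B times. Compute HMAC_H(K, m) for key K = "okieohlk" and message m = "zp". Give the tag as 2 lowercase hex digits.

0a

Key "okieohlk" = 6f 6b 69 65 6f 68 6c 6b is 8 bytes > B = 4, so hash it first: H(key) = 56, then zero-pad to 4 bytes: K' = 56 00 00 00.
K' ⊕ ipad = 60 36 36 36.  K' ⊕ opad = 0a 5c 5c 5c.
Inner input = (K'⊕ipad) ∥ m = 60 36 36 36 ∥ 7a 70.
Inner hash: sum = 96+54+54+54+122+112 = 492; mod 256 = 236 → ec.
Outer input = (K'⊕opad) ∥ inner = 0a 5c 5c 5c ∥ ec.
Outer hash (tag): sum = 10+92+92+92+236 = 522; mod 256 = 10 → 0a.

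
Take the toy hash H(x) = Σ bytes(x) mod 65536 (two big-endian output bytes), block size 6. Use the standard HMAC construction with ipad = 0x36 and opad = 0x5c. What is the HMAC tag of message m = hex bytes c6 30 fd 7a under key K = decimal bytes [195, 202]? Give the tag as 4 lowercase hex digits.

Key decimal bytes [195, 202] = c3 ca is 2 bytes ≤ B = 6; zero-pad to 6 bytes: K' = c3 ca 00 00 00 00.
K' ⊕ ipad = f5 fc 36 36 36 36.  K' ⊕ opad = 9f 96 5c 5c 5c 5c.
Inner input = (K'⊕ipad) ∥ m = f5 fc 36 36 36 36 ∥ c6 30 fd 7a.
Inner hash: sum = 245+252+54+54+54+54+198+48+253+122 = 1334 → 05 36.
Outer input = (K'⊕opad) ∥ inner = 9f 96 5c 5c 5c 5c ∥ 05 36.
Outer hash (tag): sum = 159+150+92+92+92+92+5+54 = 736 → 02 e0.

02e0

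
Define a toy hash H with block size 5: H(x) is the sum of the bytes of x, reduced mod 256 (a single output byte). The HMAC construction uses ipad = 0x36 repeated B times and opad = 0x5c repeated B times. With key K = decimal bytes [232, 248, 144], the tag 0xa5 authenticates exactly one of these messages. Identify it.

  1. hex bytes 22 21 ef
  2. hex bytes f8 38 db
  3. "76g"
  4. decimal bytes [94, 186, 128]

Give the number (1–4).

Key decimal bytes [232, 248, 144] = e8 f8 90 is 3 bytes ≤ B = 5; zero-pad to 5 bytes: K' = e8 f8 90 00 00.
K' ⊕ ipad = de ce a6 36 36; K' ⊕ opad = b4 a4 cc 5c 5c.
m1: inner = H(de ce a6 36 36 22 21 ef) = f0; tag = H(b4 a4 cc 5c 5c f0) = cc
m2: inner = H(de ce a6 36 36 f8 38 db) = c9; tag = H(b4 a4 cc 5c 5c c9) = a5 ← matches
m3: inner = H(de ce a6 36 36 37 36 67) = 92; tag = H(b4 a4 cc 5c 5c 92) = 6e
m4: inner = H(de ce a6 36 36 5e ba 80) = 56; tag = H(b4 a4 cc 5c 5c 56) = 32

2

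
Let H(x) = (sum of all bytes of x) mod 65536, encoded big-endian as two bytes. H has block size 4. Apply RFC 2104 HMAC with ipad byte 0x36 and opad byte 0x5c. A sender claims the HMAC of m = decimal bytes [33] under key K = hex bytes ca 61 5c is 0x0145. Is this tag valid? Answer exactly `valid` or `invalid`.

Key hex bytes ca 61 5c is 3 bytes ≤ B = 4; zero-pad to 4 bytes: K' = ca 61 5c 00.
K' ⊕ ipad = fc 57 6a 36; K' ⊕ opad = 96 3d 00 5c.
Inner hash: sum = 252+87+106+54+33 = 532 → 02 14.
Outer hash (recomputed tag): sum = 150+61+0+92+2+20 = 325 → 01 45.
Recomputed tag = 0145; claimed = 0145 → match.

valid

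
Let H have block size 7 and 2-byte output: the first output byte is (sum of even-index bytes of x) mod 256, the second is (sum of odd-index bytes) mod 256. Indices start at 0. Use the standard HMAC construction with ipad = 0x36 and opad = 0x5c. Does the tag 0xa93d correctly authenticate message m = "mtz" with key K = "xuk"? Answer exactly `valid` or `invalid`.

invalid

Key "xuk" = 78 75 6b is 3 bytes ≤ B = 7; zero-pad to 7 bytes: K' = 78 75 6b 00 00 00 00.
K' ⊕ ipad = 4e 43 5d 36 36 36 36; K' ⊕ opad = 24 29 37 5c 5c 5c 5c.
Inner hash: even-index sum = 395 mod 256 = 139; odd-index sum = 406 mod 256 = 150 → 8b 96.
Outer hash (recomputed tag): even-index sum = 425 mod 256 = 169; odd-index sum = 364 mod 256 = 108 → a9 6c.
Recomputed tag = a96c; claimed = a93d → mismatch.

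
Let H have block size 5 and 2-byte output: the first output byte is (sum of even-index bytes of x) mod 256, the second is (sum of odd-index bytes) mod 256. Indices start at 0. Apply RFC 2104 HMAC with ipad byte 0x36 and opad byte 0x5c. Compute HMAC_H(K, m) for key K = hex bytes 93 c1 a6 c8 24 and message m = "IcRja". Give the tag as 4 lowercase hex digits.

3245

Key hex bytes 93 c1 a6 c8 24 is exactly B = 5 bytes: K' = 93 c1 a6 c8 24.
K' ⊕ ipad = a5 f7 90 fe 12.  K' ⊕ opad = cf 9d fa 94 78.
Inner input = (K'⊕ipad) ∥ m = a5 f7 90 fe 12 ∥ 49 63 52 6a 61.
Inner hash: even-index sum = 532 mod 256 = 20; odd-index sum = 753 mod 256 = 241 → 14 f1.
Outer input = (K'⊕opad) ∥ inner = cf 9d fa 94 78 ∥ 14 f1.
Outer hash (tag): even-index sum = 818 mod 256 = 50; odd-index sum = 325 mod 256 = 69 → 32 45.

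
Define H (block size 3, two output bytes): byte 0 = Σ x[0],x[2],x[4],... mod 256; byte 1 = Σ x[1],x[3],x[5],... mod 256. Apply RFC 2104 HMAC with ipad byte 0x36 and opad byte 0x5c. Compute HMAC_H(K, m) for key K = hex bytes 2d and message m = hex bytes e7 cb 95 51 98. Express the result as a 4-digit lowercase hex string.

17c9

Key hex bytes 2d is 1 byte ≤ B = 3; zero-pad to 3 bytes: K' = 2d 00 00.
K' ⊕ ipad = 1b 36 36.  K' ⊕ opad = 71 5c 5c.
Inner input = (K'⊕ipad) ∥ m = 1b 36 36 ∥ e7 cb 95 51 98.
Inner hash: even-index sum = 365 mod 256 = 109; odd-index sum = 586 mod 256 = 74 → 6d 4a.
Outer input = (K'⊕opad) ∥ inner = 71 5c 5c ∥ 6d 4a.
Outer hash (tag): even-index sum = 279 mod 256 = 23; odd-index sum = 201 mod 256 = 201 → 17 c9.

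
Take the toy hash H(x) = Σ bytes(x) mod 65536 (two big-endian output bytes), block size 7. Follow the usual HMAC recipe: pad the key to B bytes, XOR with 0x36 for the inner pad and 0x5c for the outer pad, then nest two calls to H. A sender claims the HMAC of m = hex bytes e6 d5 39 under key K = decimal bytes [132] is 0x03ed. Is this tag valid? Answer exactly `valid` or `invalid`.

Key decimal bytes [132] = 84 is 1 byte ≤ B = 7; zero-pad to 7 bytes: K' = 84 00 00 00 00 00 00.
K' ⊕ ipad = b2 36 36 36 36 36 36; K' ⊕ opad = d8 5c 5c 5c 5c 5c 5c.
Inner hash: sum = 178+54+54+54+54+54+54+230+213+57 = 1002 → 03 ea.
Outer hash (recomputed tag): sum = 216+92+92+92+92+92+92+3+234 = 1005 → 03 ed.
Recomputed tag = 03ed; claimed = 03ed → match.

valid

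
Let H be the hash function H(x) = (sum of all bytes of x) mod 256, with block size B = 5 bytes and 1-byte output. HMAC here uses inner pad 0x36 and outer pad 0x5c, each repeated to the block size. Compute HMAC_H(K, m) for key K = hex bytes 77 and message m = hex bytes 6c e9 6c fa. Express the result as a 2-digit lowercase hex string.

6f

Key hex bytes 77 is 1 byte ≤ B = 5; zero-pad to 5 bytes: K' = 77 00 00 00 00.
K' ⊕ ipad = 41 36 36 36 36.  K' ⊕ opad = 2b 5c 5c 5c 5c.
Inner input = (K'⊕ipad) ∥ m = 41 36 36 36 36 ∥ 6c e9 6c fa.
Inner hash: sum = 65+54+54+54+54+108+233+108+250 = 980; mod 256 = 212 → d4.
Outer input = (K'⊕opad) ∥ inner = 2b 5c 5c 5c 5c ∥ d4.
Outer hash (tag): sum = 43+92+92+92+92+212 = 623; mod 256 = 111 → 6f.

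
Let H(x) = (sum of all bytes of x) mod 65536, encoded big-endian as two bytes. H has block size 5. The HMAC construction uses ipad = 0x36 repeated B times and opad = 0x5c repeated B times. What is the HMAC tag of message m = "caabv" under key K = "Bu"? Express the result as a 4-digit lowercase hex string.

Key "Bu" = 42 75 is 2 bytes ≤ B = 5; zero-pad to 5 bytes: K' = 42 75 00 00 00.
K' ⊕ ipad = 74 43 36 36 36.  K' ⊕ opad = 1e 29 5c 5c 5c.
Inner input = (K'⊕ipad) ∥ m = 74 43 36 36 36 ∥ 63 61 61 62 76.
Inner hash: sum = 116+67+54+54+54+99+97+97+98+118 = 854 → 03 56.
Outer input = (K'⊕opad) ∥ inner = 1e 29 5c 5c 5c ∥ 03 56.
Outer hash (tag): sum = 30+41+92+92+92+3+86 = 436 → 01 b4.

01b4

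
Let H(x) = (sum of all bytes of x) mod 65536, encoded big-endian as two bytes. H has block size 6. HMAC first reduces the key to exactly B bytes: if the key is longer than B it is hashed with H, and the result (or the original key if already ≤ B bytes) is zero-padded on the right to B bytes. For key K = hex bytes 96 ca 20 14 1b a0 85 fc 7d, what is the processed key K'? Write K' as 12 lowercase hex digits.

|K| = 9 > B = 6, so first hash the key.
H(K): sum = 150+202+32+20+27+160+133+252+125 = 1101 → 04 4d.
Zero-pad H(K) = 04 4d to 6 bytes: K' = 04 4d 00 00 00 00.

044d00000000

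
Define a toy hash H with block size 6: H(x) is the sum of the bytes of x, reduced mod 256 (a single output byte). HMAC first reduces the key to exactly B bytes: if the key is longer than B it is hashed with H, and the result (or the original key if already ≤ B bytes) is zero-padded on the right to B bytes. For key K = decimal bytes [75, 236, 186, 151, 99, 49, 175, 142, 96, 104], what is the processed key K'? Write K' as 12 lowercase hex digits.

|K| = 10 > B = 6, so first hash the key.
H(K): sum = 75+236+186+151+99+49+175+142+96+104 = 1313; mod 256 = 33 → 21.
Zero-pad H(K) = 21 to 6 bytes: K' = 21 00 00 00 00 00.

210000000000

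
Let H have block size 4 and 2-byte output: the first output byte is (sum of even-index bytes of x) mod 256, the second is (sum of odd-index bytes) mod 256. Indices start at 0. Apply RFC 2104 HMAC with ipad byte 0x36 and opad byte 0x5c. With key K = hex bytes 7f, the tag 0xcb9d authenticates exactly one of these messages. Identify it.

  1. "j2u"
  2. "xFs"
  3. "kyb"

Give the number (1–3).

3

Key hex bytes 7f is 1 byte ≤ B = 4; zero-pad to 4 bytes: K' = 7f 00 00 00.
K' ⊕ ipad = 49 36 36 36; K' ⊕ opad = 23 5c 5c 5c.
m1: inner = H(49 36 36 36 6a 32 75) = 5e 9e; tag = H(23 5c 5c 5c 5e 9e) = dd56
m2: inner = H(49 36 36 36 78 46 73) = 6a b2; tag = H(23 5c 5c 5c 6a b2) = e96a
m3: inner = H(49 36 36 36 6b 79 62) = 4c e5; tag = H(23 5c 5c 5c 4c e5) = cb9d ← matches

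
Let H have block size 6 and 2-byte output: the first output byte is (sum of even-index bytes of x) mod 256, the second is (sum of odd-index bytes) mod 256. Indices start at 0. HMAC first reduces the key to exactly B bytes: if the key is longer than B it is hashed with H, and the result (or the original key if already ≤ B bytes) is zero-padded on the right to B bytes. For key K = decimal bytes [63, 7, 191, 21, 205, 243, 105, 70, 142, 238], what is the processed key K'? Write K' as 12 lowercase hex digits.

c24300000000

|K| = 10 > B = 6, so first hash the key.
H(K): even-index sum = 706 mod 256 = 194; odd-index sum = 579 mod 256 = 67 → c2 43.
Zero-pad H(K) = c2 43 to 6 bytes: K' = c2 43 00 00 00 00.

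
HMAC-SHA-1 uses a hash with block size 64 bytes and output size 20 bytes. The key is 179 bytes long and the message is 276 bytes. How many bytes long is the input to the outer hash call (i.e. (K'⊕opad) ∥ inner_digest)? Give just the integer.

84

Key is 179 > 64 bytes, so it is hashed to 20 bytes then zero-padded to 64: |K'| = 64.
Outer input = (K'⊕opad) ∥ H(inner) → 64 + 20 = 84 bytes.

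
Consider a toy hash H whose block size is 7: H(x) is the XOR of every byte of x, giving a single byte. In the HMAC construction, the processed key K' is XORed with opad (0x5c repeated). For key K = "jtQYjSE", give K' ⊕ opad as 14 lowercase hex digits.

36280d05360f19

Key "jtQYjSE" = 6a 74 51 59 6a 53 45 is exactly B = 7 bytes: K' = 6a 74 51 59 6a 53 45.
XOR each byte with 0x5c: 6a⊕5c=36, 74⊕5c=28, 51⊕5c=0d, 59⊕5c=05, 6a⊕5c=36, 53⊕5c=0f, 45⊕5c=19.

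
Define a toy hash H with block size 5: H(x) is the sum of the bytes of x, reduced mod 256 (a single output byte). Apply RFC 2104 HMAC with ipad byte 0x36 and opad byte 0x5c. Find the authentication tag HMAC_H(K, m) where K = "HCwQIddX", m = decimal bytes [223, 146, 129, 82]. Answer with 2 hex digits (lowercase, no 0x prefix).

Key "HCwQIddX" = 48 43 77 51 49 64 64 58 is 8 bytes > B = 5, so hash it first: H(key) = bc, then zero-pad to 5 bytes: K' = bc 00 00 00 00.
K' ⊕ ipad = 8a 36 36 36 36.  K' ⊕ opad = e0 5c 5c 5c 5c.
Inner input = (K'⊕ipad) ∥ m = 8a 36 36 36 36 ∥ df 92 81 52.
Inner hash: sum = 138+54+54+54+54+223+146+129+82 = 934; mod 256 = 166 → a6.
Outer input = (K'⊕opad) ∥ inner = e0 5c 5c 5c 5c ∥ a6.
Outer hash (tag): sum = 224+92+92+92+92+166 = 758; mod 256 = 246 → f6.

f6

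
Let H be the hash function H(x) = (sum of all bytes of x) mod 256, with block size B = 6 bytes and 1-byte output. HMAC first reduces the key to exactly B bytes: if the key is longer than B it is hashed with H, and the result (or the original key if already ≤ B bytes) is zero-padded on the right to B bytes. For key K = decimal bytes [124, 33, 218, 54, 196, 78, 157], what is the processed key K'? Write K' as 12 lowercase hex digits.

|K| = 7 > B = 6, so first hash the key.
H(K): sum = 124+33+218+54+196+78+157 = 860; mod 256 = 92 → 5c.
Zero-pad H(K) = 5c to 6 bytes: K' = 5c 00 00 00 00 00.

5c0000000000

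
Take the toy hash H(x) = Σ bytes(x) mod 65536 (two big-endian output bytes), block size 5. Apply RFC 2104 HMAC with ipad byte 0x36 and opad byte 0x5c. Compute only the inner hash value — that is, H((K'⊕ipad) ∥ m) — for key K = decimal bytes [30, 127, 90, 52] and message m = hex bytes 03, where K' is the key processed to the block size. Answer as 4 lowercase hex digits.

Key decimal bytes [30, 127, 90, 52] = 1e 7f 5a 34 is 4 bytes ≤ B = 5; zero-pad to 5 bytes: K' = 1e 7f 5a 34 00.
K' ⊕ ipad = 28 49 6c 02 36.
Inner input = 28 49 6c 02 36 ∥ 03.
Inner hash: sum = 40+73+108+2+54+3 = 280 → 01 18.

0118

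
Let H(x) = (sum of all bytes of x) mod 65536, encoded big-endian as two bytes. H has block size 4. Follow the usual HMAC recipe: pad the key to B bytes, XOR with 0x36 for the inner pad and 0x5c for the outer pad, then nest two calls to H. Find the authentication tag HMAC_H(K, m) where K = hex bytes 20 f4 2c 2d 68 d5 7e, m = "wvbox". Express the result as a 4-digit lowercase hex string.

Key hex bytes 20 f4 2c 2d 68 d5 7e is 7 bytes > B = 4, so hash it first: H(key) = 03 28, then zero-pad to 4 bytes: K' = 03 28 00 00.
K' ⊕ ipad = 35 1e 36 36.  K' ⊕ opad = 5f 74 5c 5c.
Inner input = (K'⊕ipad) ∥ m = 35 1e 36 36 ∥ 77 76 62 6f 78.
Inner hash: sum = 53+30+54+54+119+118+98+111+120 = 757 → 02 f5.
Outer input = (K'⊕opad) ∥ inner = 5f 74 5c 5c ∥ 02 f5.
Outer hash (tag): sum = 95+116+92+92+2+245 = 642 → 02 82.

0282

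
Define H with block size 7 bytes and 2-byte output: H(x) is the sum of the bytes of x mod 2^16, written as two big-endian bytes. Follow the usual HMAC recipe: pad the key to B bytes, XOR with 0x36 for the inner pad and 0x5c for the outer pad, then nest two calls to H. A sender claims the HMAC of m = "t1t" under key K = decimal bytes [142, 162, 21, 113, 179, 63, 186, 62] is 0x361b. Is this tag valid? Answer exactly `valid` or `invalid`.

Key decimal bytes [142, 162, 21, 113, 179, 63, 186, 62] = 8e a2 15 71 b3 3f ba 3e is 8 bytes > B = 7, so hash it first: H(key) = 03 a0, then zero-pad to 7 bytes: K' = 03 a0 00 00 00 00 00.
K' ⊕ ipad = 35 96 36 36 36 36 36; K' ⊕ opad = 5f fc 5c 5c 5c 5c 5c.
Inner hash: sum = 53+150+54+54+54+54+54+116+49+116 = 754 → 02 f2.
Outer hash (recomputed tag): sum = 95+252+92+92+92+92+92+2+242 = 1051 → 04 1b.
Recomputed tag = 041b; claimed = 361b → mismatch.

invalid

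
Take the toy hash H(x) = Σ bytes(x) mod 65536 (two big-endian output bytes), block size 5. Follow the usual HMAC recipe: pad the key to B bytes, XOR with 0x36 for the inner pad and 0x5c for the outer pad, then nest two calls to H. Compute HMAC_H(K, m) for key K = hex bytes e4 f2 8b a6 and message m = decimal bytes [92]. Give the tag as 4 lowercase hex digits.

040b

Key hex bytes e4 f2 8b a6 is 4 bytes ≤ B = 5; zero-pad to 5 bytes: K' = e4 f2 8b a6 00.
K' ⊕ ipad = d2 c4 bd 90 36.  K' ⊕ opad = b8 ae d7 fa 5c.
Inner input = (K'⊕ipad) ∥ m = d2 c4 bd 90 36 ∥ 5c.
Inner hash: sum = 210+196+189+144+54+92 = 885 → 03 75.
Outer input = (K'⊕opad) ∥ inner = b8 ae d7 fa 5c ∥ 03 75.
Outer hash (tag): sum = 184+174+215+250+92+3+117 = 1035 → 04 0b.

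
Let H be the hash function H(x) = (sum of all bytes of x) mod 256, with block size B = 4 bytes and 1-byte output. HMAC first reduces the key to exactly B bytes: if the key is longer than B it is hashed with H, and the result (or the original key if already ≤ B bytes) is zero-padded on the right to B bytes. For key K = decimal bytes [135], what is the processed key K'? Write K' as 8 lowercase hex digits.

Key decimal bytes [135] = 87 is 1 byte ≤ B = 4; zero-pad to 4 bytes: K' = 87 00 00 00.

87000000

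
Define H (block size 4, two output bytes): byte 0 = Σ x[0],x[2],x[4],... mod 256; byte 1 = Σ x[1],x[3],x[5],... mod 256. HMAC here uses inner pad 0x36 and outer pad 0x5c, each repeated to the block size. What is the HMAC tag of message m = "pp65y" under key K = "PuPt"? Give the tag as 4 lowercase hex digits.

037b

Key "PuPt" = 50 75 50 74 is exactly B = 4 bytes: K' = 50 75 50 74.
K' ⊕ ipad = 66 43 66 42.  K' ⊕ opad = 0c 29 0c 28.
Inner input = (K'⊕ipad) ∥ m = 66 43 66 42 ∥ 70 70 36 35 79.
Inner hash: even-index sum = 491 mod 256 = 235; odd-index sum = 298 mod 256 = 42 → eb 2a.
Outer input = (K'⊕opad) ∥ inner = 0c 29 0c 28 ∥ eb 2a.
Outer hash (tag): even-index sum = 259 mod 256 = 3; odd-index sum = 123 mod 256 = 123 → 03 7b.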